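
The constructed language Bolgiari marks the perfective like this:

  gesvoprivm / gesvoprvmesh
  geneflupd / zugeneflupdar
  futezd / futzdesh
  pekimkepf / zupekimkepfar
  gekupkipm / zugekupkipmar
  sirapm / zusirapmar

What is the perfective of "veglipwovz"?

veglipwvzesh

gekupkipm and gesvoprivm both end in -m yet inflect differently (zugekupkipmar, gesvoprvmesh), so the final letter is not what conditions the rule; the second-to-last letter is.
"veglipwovz" has second-to-last letter 'v'. The one such stem in the data (gesvoprivm → gesvoprvmesh) deletes the last vowel and adds -esh (as does futezd), so the same rule applies.
The other pattern: stems whose second-to-last letter is 'p' add zu- … -ar around the stem.
So veglipwovz → veglipwvzesh.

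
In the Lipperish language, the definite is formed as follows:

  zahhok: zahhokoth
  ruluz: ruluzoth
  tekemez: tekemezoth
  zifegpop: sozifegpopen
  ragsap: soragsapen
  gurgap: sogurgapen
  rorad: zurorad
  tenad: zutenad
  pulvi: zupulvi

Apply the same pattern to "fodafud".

zahhok and zifegpop both have last vowel 'o' yet inflect differently (zahhokoth, sozifegpopen), so the last vowel is not what conditions the rule; the final letter is.
"fodafud" ends in -d. The stems ending in -d (rorad → zurorad, tenad → zutenad) add the prefix zu-.
So fodafud → zufodafud.

zufodafud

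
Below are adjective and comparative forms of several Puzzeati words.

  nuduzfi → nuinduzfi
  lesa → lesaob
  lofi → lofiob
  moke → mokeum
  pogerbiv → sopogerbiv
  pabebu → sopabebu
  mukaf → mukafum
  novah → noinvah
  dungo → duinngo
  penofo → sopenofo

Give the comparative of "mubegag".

mubegagum

"mubegag" begins with m-. The stems beginning with m- (moke → mokeum, mukaf → mukafum) add -um.
The other patterns: stems beginning with l- add -ob; stems beginning with p- add the prefix so-; stems beginning with d- or n- insert -in- after the first vowel.
So mubegag → mubegagum.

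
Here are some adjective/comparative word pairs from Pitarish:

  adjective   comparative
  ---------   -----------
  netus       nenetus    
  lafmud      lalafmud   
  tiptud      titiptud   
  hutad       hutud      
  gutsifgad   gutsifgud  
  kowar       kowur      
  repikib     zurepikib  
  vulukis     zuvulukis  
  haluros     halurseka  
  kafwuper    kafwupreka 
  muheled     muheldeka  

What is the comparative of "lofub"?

lolofub

lafmud and hutad both end in -d yet inflect differently (lalafmud, hutud), so the final letter is not what conditions the rule; the last vowel is.
"lofub" has last vowel 'u'. The stems whose last vowel is 'u' (netus → nenetus, lafmud → lalafmud, tiptud → titiptud) repeat the first consonant+vowel as a prefix.
The other patterns: stems whose last vowel is 'a' change the last vowel to 'u'; stems whose last vowel is 'i' add the prefix zu-; stems whose last vowel is 'e' or 'o' delete the last vowel and add -eka.
So lofub → lolofub.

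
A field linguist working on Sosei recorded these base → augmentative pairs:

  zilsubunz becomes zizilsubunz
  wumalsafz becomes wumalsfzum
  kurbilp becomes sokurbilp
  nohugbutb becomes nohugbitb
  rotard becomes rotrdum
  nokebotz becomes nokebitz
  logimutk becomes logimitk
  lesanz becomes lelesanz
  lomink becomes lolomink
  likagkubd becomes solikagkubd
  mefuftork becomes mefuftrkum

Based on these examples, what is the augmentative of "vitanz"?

logimutk and mefuftork both end in -k yet inflect differently (logimitk, mefuftrkum), so the final letter is not what conditions the rule; the second-to-last letter is.
"vitanz" has second-to-last letter 'n'. The stems whose second-to-last letter is 'n' (zilsubunz → zizilsubunz, lesanz → lelesanz, lomink → lolomink) repeat the first consonant+vowel as a prefix.
The other patterns: stems whose second-to-last letter is 't' change the last vowel to 'i'; stems whose second-to-last letter is 'f' or 'r' delete the last vowel and add -um; stems whose second-to-last letter is 'b' or 'l' add the prefix so-.
So vitanz → vivitanz.

vivitanz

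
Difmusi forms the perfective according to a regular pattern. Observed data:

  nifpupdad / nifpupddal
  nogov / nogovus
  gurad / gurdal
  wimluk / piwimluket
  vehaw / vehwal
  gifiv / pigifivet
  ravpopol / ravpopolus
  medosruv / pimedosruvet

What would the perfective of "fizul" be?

"fizul" has last vowel 'u'. The stems whose last vowel is 'u' (wimluk → piwimluket, medosruv → pimedosruvet) add pi- … -et around the stem.
The other patterns: stems whose last vowel is 'o' add -us; stems whose last vowel is 'a' delete the last vowel and add -al.
So fizul → pifizulet.

pifizulet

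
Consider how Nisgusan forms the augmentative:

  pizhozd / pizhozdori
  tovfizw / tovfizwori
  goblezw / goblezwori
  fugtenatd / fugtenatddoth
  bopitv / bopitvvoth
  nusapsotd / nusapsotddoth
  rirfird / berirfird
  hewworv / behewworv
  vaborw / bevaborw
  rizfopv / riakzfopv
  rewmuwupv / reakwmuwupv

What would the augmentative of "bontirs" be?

"bontirs" has second-to-last letter 'r'. The stems whose second-to-last letter is 'r' (rirfird → berirfird, hewworv → behewworv, vaborw → bevaborw) add the prefix be-.
The other patterns: stems whose second-to-last letter is 'z' add -ori; stems whose second-to-last letter is 't' double the final consonant and add -oth; stems whose second-to-last letter is 'p' insert -ak- after the first vowel.
So bontirs → bebontirs.

bebontirs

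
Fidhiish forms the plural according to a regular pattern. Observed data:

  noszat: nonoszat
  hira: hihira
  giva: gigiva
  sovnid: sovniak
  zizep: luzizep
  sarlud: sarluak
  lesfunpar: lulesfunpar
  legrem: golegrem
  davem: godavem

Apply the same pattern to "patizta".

papatizta

hira and lesfunpar both have last vowel 'a' yet inflect differently (hihira, lulesfunpar), so the last vowel is not what conditions the rule; the final letter is.
"patizta" ends in -a. The stems ending in -a (hira → hihira, giva → gigiva) repeat the first consonant+vowel as a prefix.
So patizta → papatizta.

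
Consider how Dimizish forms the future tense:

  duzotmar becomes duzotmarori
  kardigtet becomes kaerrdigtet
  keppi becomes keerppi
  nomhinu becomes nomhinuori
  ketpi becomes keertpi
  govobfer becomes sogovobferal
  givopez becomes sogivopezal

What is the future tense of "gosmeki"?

sogosmekial

"gosmeki" begins with g-. The stems beginning with g- (givopez → sogivopezal, govobfer → sogovobferal) add so- … -al around the stem.
The other patterns: stems beginning with k- insert -er- after the first vowel; stems beginning with d- or n- add -ori.
So gosmeki → sogosmekial.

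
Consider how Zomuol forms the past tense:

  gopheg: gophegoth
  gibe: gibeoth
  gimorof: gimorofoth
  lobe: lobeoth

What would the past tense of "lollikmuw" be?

lollikmuwoth

Every pair shown (gopheg → gophegoth, gibe → gibeoth, gimorof → gimorofoth, …) follows the same rule: add -oth.
So lollikmuw → lollikmuwoth.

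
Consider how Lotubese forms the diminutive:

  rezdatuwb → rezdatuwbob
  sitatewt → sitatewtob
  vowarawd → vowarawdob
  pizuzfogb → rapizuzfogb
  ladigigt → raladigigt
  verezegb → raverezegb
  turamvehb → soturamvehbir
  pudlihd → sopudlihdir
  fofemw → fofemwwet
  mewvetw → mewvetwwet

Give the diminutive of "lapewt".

rezdatuwb and pizuzfogb both end in -b yet inflect differently (rezdatuwbob, rapizuzfogb), so the final letter is not what conditions the rule; the second-to-last letter is.
"lapewt" has second-to-last letter 'w'. The stems whose second-to-last letter is 'w' (rezdatuwb → rezdatuwbob, sitatewt → sitatewtob, vowarawd → vowarawdob) add -ob.
The other patterns: stems whose second-to-last letter is 'g' add the prefix ra-; stems whose second-to-last letter is 'h' add so- … -ir around the stem; stems whose second-to-last letter is 'm' or 't' double the final consonant and add -et.
So lapewt → lapewtob.

lapewtob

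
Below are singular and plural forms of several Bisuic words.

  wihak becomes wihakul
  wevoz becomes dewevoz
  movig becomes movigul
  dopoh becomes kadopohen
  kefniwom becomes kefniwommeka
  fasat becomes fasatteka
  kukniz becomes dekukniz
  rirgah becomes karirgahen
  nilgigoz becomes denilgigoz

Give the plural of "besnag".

besnagul

dopoh and wevoz both have last vowel 'o' yet inflect differently (kadopohen, dewevoz), so the last vowel is not what conditions the rule; the final letter is.
"besnag" ends in -g. The one such stem in the data (movig → movigul) adds -ul, so the same rule applies.
The other patterns: stems ending in -h add ka- … -en around the stem; stems ending in -z add the prefix de-; stems ending in -m or -t double the final consonant and add -eka.
So besnag → besnagul.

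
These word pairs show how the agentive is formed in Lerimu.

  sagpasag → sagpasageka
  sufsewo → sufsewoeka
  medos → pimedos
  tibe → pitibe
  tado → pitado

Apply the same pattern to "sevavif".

sufsewo and tado both end in -o yet inflect differently (sufsewoeka, pitado), so the final letter is not what conditions the rule; the first letter is.
"sevavif" begins with s-. The stems beginning with s- (sagpasag → sagpasageka, sufsewo → sufsewoeka) add -eka.
So sevavif → sevavifeka.

sevavifeka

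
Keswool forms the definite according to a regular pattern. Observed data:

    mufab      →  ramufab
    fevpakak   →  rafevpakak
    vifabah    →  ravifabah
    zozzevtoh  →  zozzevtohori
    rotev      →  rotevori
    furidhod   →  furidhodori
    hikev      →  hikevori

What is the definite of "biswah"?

rabiswah

"biswah" has last vowel 'a'. The stems whose last vowel is 'a' (mufab → ramufab, fevpakak → rafevpakak, vifabah → ravifabah) add the prefix ra-.
So biswah → rabiswah.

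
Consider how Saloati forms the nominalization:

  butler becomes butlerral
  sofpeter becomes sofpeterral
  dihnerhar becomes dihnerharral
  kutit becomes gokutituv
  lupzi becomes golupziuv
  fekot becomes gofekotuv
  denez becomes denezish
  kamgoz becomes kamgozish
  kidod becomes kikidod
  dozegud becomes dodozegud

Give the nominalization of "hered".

butler and denez both have last vowel 'e' yet inflect differently (butlerral, denezish), so the last vowel is not what conditions the rule; the final letter is.
"hered" ends in -d. The stems ending in -d (kidod → kikidod, dozegud → dodozegud) repeat the first consonant+vowel as a prefix.
So hered → hehered.

hehered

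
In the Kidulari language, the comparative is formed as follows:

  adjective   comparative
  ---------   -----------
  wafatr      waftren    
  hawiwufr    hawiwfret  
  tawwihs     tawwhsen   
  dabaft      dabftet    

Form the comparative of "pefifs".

peffset

wafatr and hawiwufr both end in -r yet inflect differently (waftren, hawiwfret), so the final letter is not what conditions the rule; the second-to-last letter is.
"pefifs" has second-to-last letter 'f'. The stems whose second-to-last letter is 'f' (hawiwufr → hawiwfret, dabaft → dabftet) delete the last vowel and add -et.
The other pattern: stems whose second-to-last letter is 'h' or 't' delete the last vowel and add -en.
So pefifs → peffset.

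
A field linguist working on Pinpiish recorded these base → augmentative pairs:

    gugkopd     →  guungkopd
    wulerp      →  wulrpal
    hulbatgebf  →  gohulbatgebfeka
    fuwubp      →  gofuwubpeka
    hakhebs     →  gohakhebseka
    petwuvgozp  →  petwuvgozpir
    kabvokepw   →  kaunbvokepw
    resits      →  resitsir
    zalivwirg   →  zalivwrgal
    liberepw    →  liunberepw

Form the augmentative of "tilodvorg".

tilodvrgal

fuwubp and wulerp both end in -p yet inflect differently (gofuwubpeka, wulrpal), so the final letter is not what conditions the rule; the second-to-last letter is.
"tilodvorg" has second-to-last letter 'r'. The stems whose second-to-last letter is 'r' (wulerp → wulrpal, zalivwirg → zalivwrgal) delete the last vowel and add -al.
The other patterns: stems whose second-to-last letter is 'p' insert -un- after the first vowel; stems whose second-to-last letter is 'b' add go- … -eka around the stem; stems whose second-to-last letter is 't' or 'z' add -ir.
So tilodvorg → tilodvrgal.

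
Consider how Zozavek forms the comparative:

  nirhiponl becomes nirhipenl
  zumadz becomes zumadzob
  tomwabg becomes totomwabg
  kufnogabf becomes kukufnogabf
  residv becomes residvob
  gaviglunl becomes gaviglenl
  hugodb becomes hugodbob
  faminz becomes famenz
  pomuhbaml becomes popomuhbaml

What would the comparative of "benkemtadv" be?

zumadz and faminz both end in -z yet inflect differently (zumadzob, famenz), so the final letter is not what conditions the rule; the second-to-last letter is.
"benkemtadv" has second-to-last letter 'd'. The stems whose second-to-last letter is 'd' (zumadz → zumadzob, hugodb → hugodbob, residv → residvob) add -ob.
So benkemtadv → benkemtadvob.

benkemtadvob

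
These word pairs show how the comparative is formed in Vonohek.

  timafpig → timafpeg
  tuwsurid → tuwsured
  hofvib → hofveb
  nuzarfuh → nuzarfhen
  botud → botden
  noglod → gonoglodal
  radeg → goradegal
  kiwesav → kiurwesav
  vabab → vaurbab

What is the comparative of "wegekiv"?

"wegekiv" has last vowel 'i'. The stems whose last vowel is 'i' (timafpig → timafpeg, tuwsurid → tuwsured, hofvib → hofveb) change the last vowel to 'e'.
The other patterns: stems whose last vowel is 'u' delete the last vowel and add -en; stems whose last vowel is 'e' or 'o' add go- … -al around the stem; stems whose last vowel is 'a' insert -ur- after the first vowel.
So wegekiv → wegekev.

wegekev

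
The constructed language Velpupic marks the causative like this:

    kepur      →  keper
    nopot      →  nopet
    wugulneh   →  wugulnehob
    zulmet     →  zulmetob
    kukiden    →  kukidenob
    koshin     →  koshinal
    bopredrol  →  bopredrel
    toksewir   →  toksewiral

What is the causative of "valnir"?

valniral

kukiden and koshin both end in -n yet inflect differently (kukidenob, koshinal), so the final letter is not what conditions the rule; the last vowel is.
"valnir" has last vowel 'i'. The stems whose last vowel is 'i' (koshin → koshinal, toksewir → toksewiral) add -al.
The other patterns: stems whose last vowel is 'e' add -ob; stems whose last vowel is 'o' or 'u' change the last vowel to 'e'.
So valnir → valniral.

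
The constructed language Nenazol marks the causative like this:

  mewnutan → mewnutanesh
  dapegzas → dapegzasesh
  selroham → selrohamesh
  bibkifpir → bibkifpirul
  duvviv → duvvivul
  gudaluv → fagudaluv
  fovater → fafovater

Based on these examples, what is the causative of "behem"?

duvviv and gudaluv both end in -v yet inflect differently (duvvivul, fagudaluv), so the final letter is not what conditions the rule; the last vowel is.
"behem" has last vowel 'e'. The one such stem in the data (fovater → fafovater) adds the prefix fa-, so the same rule applies.
So behem → fabehem.

fabehem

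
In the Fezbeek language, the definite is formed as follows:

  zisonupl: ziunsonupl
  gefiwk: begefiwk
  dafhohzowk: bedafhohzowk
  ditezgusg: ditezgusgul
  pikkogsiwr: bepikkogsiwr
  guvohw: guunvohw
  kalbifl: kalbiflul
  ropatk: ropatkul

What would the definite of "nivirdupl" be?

zisonupl and kalbifl both end in -l yet inflect differently (ziunsonupl, kalbiflul), so the final letter is not what conditions the rule; the second-to-last letter is.
"nivirdupl" has second-to-last letter 'p'. The one such stem in the data (zisonupl → ziunsonupl) inserts -un- after the first vowel (as does guvohw), so the same rule applies.
So nivirdupl → niunvirdupl.

niunvirdupl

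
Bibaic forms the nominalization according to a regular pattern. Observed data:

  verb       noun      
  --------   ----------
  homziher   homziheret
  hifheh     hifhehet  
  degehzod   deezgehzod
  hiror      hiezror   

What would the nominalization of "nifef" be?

homziher and hiror both end in -r yet inflect differently (homziheret, hiezror), so the final letter is not what conditions the rule; the last vowel is.
"nifef" has last vowel 'e'. The stems whose last vowel is 'e' (homziher → homziheret, hifheh → hifhehet) add -et.
So nifef → nifefet.

nifefet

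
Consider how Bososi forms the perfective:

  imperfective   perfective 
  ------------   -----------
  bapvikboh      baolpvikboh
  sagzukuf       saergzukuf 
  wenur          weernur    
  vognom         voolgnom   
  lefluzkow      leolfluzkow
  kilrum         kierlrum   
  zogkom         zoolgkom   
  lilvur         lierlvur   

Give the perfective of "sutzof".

suoltzof

kilrum and zogkom both end in -m yet inflect differently (kierlrum, zoolgkom), so the final letter is not what conditions the rule; the last vowel is.
"sutzof" has last vowel 'o'. The stems whose last vowel is 'o' (zogkom → zoolgkom, lefluzkow → leolfluzkow, vognom → voolgnom) insert -ol- after the first vowel.
The other pattern: stems whose last vowel is 'u' insert -er- after the first vowel.
So sutzof → suoltzof.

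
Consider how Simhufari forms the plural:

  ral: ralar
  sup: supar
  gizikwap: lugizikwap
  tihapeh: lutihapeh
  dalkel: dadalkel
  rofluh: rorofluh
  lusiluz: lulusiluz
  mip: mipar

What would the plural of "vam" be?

ral and dalkel both end in -l yet inflect differently (ralar, dadalkel), so the final letter is not what conditions the rule; the number of vowels is.
"vam" has 1 vowel. The stems with 1 vowel (mip → mipar, sup → supar, ral → ralar) add -ar.
So vam → vamar.

vamar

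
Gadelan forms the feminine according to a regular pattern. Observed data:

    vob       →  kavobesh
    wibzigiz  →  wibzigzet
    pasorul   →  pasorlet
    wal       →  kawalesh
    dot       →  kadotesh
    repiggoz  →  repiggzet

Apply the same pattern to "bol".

"bol" has 1 vowel. The stems with 1 vowel (vob → kavobesh, wal → kawalesh, dot → kadotesh) add ka- … -esh around the stem.
The other pattern: stems with 3 vowels delete the last vowel and add -et.
So bol → kabolesh.

kabolesh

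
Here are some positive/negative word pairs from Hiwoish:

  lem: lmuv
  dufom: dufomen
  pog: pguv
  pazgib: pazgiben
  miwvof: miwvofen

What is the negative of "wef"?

wfuv

lem and dufom both end in -m yet inflect differently (lmuv, dufomen), so the final letter is not what conditions the rule; the number of vowels is.
"wef" has 1 vowel. The stems with 1 vowel (pog → pguv, lem → lmuv) delete the last vowel and add -uv.
So wef → wfuv.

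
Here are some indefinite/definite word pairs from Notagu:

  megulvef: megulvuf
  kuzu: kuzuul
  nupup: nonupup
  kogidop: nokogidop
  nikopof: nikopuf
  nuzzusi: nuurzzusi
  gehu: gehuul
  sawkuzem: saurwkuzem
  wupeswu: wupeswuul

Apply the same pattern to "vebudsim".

veurbudsim

"vebudsim" ends in -m. The one such stem in the data (sawkuzem → saurwkuzem) inserts -ur- after the first vowel (as does nuzzusi), so the same rule applies.
So vebudsim → veurbudsim.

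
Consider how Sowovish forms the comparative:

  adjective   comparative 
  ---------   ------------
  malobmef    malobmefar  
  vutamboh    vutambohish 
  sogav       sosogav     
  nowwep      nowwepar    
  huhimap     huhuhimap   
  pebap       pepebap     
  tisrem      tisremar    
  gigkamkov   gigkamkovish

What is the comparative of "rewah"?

rerewah

nowwep and huhimap both end in -p yet inflect differently (nowwepar, huhuhimap), so the final letter is not what conditions the rule; the last vowel is.
"rewah" has last vowel 'a'. The stems whose last vowel is 'a' (huhimap → huhuhimap, pebap → pepebap, sogav → sosogav) repeat the first consonant+vowel as a prefix.
The other patterns: stems whose last vowel is 'e' add -ar; stems whose last vowel is 'o' add -ish.
So rewah → rerewah.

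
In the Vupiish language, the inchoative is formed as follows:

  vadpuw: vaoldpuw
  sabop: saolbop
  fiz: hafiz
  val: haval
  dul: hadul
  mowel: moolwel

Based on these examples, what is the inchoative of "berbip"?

dul and mowel both end in -l yet inflect differently (hadul, moolwel), so the final letter is not what conditions the rule; the number of vowels is.
"berbip" has 2 vowels. The stems with 2 vowels (vadpuw → vaoldpuw, mowel → moolwel, sabop → saolbop) insert -ol- after the first vowel.
The other pattern: stems with 1 vowel add the prefix ha-.
So berbip → beolrbip.

beolrbip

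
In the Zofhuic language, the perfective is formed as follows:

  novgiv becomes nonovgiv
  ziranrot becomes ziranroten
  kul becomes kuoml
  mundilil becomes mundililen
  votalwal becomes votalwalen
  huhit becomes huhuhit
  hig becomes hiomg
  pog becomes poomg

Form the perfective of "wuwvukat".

kul and mundilil both end in -l yet inflect differently (kuoml, mundililen), so the final letter is not what conditions the rule; the number of vowels is.
"wuwvukat" has 3 vowels. The stems with 3 vowels (mundilil → mundililen, ziranrot → ziranroten, votalwal → votalwalen) add -en.
The other patterns: stems with 1 vowel insert -om- after the first vowel; stems with 2 vowels repeat the first consonant+vowel as a prefix.
So wuwvukat → wuwvukaten.

wuwvukaten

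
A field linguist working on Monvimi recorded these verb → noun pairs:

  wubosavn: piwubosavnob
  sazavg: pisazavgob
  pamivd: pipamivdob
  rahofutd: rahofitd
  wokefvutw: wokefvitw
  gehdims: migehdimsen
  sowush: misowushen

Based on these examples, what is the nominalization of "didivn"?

pididivnob

pamivd and rahofutd both end in -d yet inflect differently (pipamivdob, rahofitd), so the final letter is not what conditions the rule; the second-to-last letter is.
"didivn" has second-to-last letter 'v'. The stems whose second-to-last letter is 'v' (wubosavn → piwubosavnob, sazavg → pisazavgob, pamivd → pipamivdob) add pi- … -ob around the stem.
The other patterns: stems whose second-to-last letter is 't' change the last vowel to 'i'; stems whose second-to-last letter is 'm' or 's' add mi- … -en around the stem.
So didivn → pididivnob.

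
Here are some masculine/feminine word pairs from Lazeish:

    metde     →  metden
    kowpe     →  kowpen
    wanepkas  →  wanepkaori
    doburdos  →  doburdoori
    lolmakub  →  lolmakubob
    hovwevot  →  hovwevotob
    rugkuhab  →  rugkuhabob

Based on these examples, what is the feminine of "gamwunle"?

doburdos and hovwevot both have last vowel 'o' yet inflect differently (doburdoori, hovwevotob), so the last vowel is not what conditions the rule; the final letter is.
"gamwunle" ends in -e. The stems ending in -e (metde → metden, kowpe → kowpen) drop the final letter and add -en.
So gamwunle → gamwunlen.

gamwunlen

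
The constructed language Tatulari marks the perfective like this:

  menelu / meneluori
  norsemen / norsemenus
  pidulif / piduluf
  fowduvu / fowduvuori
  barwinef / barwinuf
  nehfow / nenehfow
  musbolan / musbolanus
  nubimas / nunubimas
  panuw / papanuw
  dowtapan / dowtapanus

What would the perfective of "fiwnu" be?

"fiwnu" ends in -u. The stems ending in -u (fowduvu → fowduvuori, menelu → meneluori) add -ori.
The other patterns: stems ending in -f change the last vowel to 'u'; stems ending in -n add -us; stems ending in -s or -w repeat the first consonant+vowel as a prefix.
So fiwnu → fiwnuori.

fiwnuori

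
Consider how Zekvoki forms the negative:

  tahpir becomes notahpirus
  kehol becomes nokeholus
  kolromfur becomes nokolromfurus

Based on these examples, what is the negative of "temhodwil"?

notemhodwilus

Every pair shown (tahpir → notahpirus, kehol → nokeholus, kolromfur → nokolromfurus) follows the same rule: add no- … -us around the stem.
So temhodwil → notemhodwilus.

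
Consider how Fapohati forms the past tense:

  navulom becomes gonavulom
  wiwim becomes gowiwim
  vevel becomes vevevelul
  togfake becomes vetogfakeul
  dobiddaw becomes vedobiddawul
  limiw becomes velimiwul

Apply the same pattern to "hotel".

vehotelul

wiwim and limiw both have last vowel 'i' yet inflect differently (gowiwim, velimiwul), so the last vowel is not what conditions the rule; the final letter is.
"hotel" ends in -l. The one such stem in the data (vevel → vevevelul) adds ve- … -ul around the stem, so the same rule applies.
So hotel → vehotelul.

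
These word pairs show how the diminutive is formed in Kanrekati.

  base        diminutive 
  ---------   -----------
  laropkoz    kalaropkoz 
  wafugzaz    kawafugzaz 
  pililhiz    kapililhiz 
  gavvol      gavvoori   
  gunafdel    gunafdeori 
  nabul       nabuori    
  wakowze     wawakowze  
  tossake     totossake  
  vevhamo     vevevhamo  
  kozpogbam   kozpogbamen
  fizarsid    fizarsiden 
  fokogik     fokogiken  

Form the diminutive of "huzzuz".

kahuzzuz

laropkoz and gavvol both have last vowel 'o' yet inflect differently (kalaropkoz, gavvoori), so the last vowel is not what conditions the rule; the final letter is.
"huzzuz" ends in -z. The stems ending in -z (laropkoz → kalaropkoz, wafugzaz → kawafugzaz, pililhiz → kapililhiz) add the prefix ka-.
So huzzuz → kahuzzuz.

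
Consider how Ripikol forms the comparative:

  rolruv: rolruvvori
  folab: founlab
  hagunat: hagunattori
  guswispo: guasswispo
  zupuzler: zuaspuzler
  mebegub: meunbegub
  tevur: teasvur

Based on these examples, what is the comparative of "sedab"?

seundab

"sedab" ends in -b. The stems ending in -b (folab → founlab, mebegub → meunbegub) insert -un- after the first vowel.
The other patterns: stems ending in -t or -v double the final consonant and add -ori; stems ending in -o or -r insert -as- after the first vowel.
So sedab → seundab.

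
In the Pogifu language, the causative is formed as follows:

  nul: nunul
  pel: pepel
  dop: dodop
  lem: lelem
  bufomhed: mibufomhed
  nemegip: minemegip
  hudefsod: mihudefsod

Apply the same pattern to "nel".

dop and nemegip both end in -p yet inflect differently (dodop, minemegip), so the final letter is not what conditions the rule; the number of vowels is.
"nel" has 1 vowel. The stems with 1 vowel (nul → nunul, pel → pepel, dop → dodop) repeat the first consonant+vowel as a prefix.
The other pattern: stems with 3 vowels add the prefix mi-.
So nel → nenel.

nenel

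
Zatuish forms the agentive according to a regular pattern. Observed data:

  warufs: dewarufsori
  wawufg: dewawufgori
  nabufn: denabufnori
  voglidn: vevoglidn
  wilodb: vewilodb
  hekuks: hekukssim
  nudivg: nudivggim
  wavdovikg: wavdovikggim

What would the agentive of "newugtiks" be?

"newugtiks" has second-to-last letter 'k'. The stems whose second-to-last letter is 'k' (hekuks → hekukssim, wavdovikg → wavdovikggim) double the final consonant and add -im.
So newugtiks → newugtikssim.

newugtikssim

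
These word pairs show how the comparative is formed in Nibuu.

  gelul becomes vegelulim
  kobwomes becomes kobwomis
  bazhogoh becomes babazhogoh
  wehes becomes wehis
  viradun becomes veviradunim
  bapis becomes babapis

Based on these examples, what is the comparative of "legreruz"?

bapis and wehes both end in -s yet inflect differently (babapis, wehis), so the final letter is not what conditions the rule; the last vowel is.
"legreruz" has last vowel 'u'. The stems whose last vowel is 'u' (gelul → vegelulim, viradun → veviradunim) add ve- … -im around the stem.
The other patterns: stems whose last vowel is 'i' or 'o' repeat the first consonant+vowel as a prefix; stems whose last vowel is 'e' change the last vowel to 'i'.
So legreruz → velegreruzim.

velegreruzim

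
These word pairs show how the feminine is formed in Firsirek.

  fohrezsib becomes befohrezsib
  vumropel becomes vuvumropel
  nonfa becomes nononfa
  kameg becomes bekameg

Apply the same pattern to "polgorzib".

bepolgorzib

vumropel and kameg both have last vowel 'e' yet inflect differently (vuvumropel, bekameg), so the last vowel is not what conditions the rule; the final letter is.
"polgorzib" ends in -b. The one such stem in the data (fohrezsib → befohrezsib) adds the prefix be-, so the same rule applies.
The other pattern: stems ending in -a or -l repeat the first consonant+vowel as a prefix.
So polgorzib → bepolgorzib.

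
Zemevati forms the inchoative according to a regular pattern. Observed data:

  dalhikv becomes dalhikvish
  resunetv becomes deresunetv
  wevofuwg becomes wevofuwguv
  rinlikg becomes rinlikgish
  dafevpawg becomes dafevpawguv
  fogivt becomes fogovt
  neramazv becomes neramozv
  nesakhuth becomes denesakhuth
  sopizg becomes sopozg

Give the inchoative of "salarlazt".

salarlozt

dafevpawg and rinlikg both end in -g yet inflect differently (dafevpawguv, rinlikgish), so the final letter is not what conditions the rule; the second-to-last letter is.
"salarlazt" has second-to-last letter 'z'. The stems whose second-to-last letter is 'z' (neramazv → neramozv, sopizg → sopozg) change the last vowel to 'o'.
So salarlazt → salarlozt.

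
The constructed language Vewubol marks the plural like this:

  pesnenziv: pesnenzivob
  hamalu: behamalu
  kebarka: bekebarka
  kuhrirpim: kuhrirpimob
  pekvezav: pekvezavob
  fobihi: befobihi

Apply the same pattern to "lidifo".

belidifo

kuhrirpim and fobihi both have last vowel 'i' yet inflect differently (kuhrirpimob, befobihi), so the last vowel is not what conditions the rule; whether the stem ends in a vowel or a consonant is.
"lidifo" ends in a vowel. The stems ending in a vowel (hamalu → behamalu, fobihi → befobihi, kebarka → bekebarka) add the prefix be-.
So lidifo → belidifo.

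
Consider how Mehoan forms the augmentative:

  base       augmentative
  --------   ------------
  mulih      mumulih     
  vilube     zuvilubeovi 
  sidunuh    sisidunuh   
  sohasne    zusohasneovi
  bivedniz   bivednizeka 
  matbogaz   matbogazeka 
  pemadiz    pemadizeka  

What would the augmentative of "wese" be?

bivedniz and mulih both have last vowel 'i' yet inflect differently (bivednizeka, mumulih), so the last vowel is not what conditions the rule; the final letter is.
"wese" ends in -e. The stems ending in -e (sohasne → zusohasneovi, vilube → zuvilubeovi) add zu- … -ovi around the stem.
The other patterns: stems ending in -z add -eka; stems ending in -h repeat the first consonant+vowel as a prefix.
So wese → zuweseovi.

zuweseovi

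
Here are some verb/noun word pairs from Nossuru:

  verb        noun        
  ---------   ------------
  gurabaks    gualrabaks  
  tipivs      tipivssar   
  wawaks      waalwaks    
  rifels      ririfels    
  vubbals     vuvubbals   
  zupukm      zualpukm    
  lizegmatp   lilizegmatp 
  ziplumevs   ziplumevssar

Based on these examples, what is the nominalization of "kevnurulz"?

kekevnurulz

"kevnurulz" has second-to-last letter 'l'. The stems whose second-to-last letter is 'l' (rifels → ririfels, vubbals → vuvubbals) repeat the first consonant+vowel as a prefix.
So kevnurulz → kekevnurulz.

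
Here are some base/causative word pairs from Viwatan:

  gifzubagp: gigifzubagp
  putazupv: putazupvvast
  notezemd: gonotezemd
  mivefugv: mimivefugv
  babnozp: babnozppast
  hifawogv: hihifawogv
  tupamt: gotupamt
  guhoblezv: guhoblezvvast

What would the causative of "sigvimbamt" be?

gosigvimbamt

"sigvimbamt" has second-to-last letter 'm'. The stems whose second-to-last letter is 'm' (tupamt → gotupamt, notezemd → gonotezemd) add the prefix go-.
So sigvimbamt → gosigvimbamt.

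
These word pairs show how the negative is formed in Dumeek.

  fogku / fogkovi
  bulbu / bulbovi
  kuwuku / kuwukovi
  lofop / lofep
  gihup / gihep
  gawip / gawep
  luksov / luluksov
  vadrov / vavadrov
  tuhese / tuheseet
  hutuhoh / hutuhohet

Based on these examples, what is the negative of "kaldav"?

fogku and gihup both have last vowel 'u' yet inflect differently (fogkovi, gihep), so the last vowel is not what conditions the rule; the final letter is.
"kaldav" ends in -v. The stems ending in -v (luksov → luluksov, vadrov → vavadrov) repeat the first consonant+vowel as a prefix.
So kaldav → kakaldav.

kakaldav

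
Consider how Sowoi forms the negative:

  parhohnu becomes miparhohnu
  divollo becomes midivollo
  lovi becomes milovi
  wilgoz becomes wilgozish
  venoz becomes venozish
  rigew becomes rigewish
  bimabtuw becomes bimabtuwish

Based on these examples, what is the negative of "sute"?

divollo and wilgoz both have last vowel 'o' yet inflect differently (midivollo, wilgozish), so the last vowel is not what conditions the rule; whether the stem ends in a vowel or a consonant is.
"sute" ends in a vowel. The stems ending in a vowel (parhohnu → miparhohnu, divollo → midivollo, lovi → milovi) add the prefix mi-.
So sute → misute.

misute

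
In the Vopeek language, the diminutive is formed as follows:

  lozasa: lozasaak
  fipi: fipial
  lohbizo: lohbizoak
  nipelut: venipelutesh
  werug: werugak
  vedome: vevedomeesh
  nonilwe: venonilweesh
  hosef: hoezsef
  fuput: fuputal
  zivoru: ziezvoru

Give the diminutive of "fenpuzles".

"fenpuzles" begins with f-. The stems beginning with f- (fuput → fuputal, fipi → fipial) add -al.
So fenpuzles → fenpuzlesal.

fenpuzlesal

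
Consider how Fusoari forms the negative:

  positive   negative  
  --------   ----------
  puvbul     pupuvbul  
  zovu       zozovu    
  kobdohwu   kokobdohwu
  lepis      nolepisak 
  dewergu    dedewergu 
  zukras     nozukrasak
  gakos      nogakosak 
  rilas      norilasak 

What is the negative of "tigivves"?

"tigivves" ends in -s. The stems ending in -s (rilas → norilasak, gakos → nogakosak, zukras → nozukrasak) add no- … -ak around the stem.
So tigivves → notigivvesak.

notigivvesak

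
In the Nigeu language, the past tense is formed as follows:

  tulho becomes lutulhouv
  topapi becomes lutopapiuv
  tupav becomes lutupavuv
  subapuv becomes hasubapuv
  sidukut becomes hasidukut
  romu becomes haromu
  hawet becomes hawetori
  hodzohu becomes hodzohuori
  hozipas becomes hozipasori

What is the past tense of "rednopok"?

harednopok

"rednopok" begins with r-. The one such stem in the data (romu → haromu) adds the prefix ha-, so the same rule applies.
The other patterns: stems beginning with t- add lu- … -uv around the stem; stems beginning with h- add -ori.
So rednopok → harednopok.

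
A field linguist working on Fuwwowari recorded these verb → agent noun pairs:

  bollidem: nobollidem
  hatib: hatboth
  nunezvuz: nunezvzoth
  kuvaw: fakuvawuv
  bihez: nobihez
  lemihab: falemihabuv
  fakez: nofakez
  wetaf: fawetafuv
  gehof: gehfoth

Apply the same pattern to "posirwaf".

lemihab and hatib both end in -b yet inflect differently (falemihabuv, hatboth), so the final letter is not what conditions the rule; the last vowel is.
"posirwaf" has last vowel 'a'. The stems whose last vowel is 'a' (lemihab → falemihabuv, wetaf → fawetafuv, kuvaw → fakuvawuv) add fa- … -uv around the stem.
So posirwaf → faposirwafuv.

faposirwafuv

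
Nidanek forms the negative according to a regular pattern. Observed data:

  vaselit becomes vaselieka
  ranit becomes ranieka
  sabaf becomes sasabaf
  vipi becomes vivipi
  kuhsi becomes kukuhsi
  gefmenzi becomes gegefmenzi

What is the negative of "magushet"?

magusheeka

"magushet" ends in -t. The stems ending in -t (vaselit → vaselieka, ranit → ranieka) drop the final letter and add -eka.
The other pattern: stems ending in -f or -i repeat the first consonant+vowel as a prefix.
So magushet → magusheeka.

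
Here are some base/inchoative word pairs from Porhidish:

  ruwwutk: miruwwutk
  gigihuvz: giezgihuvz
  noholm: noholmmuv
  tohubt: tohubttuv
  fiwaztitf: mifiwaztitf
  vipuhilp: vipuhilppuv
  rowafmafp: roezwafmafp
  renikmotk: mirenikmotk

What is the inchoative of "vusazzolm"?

rowafmafp and vipuhilp both end in -p yet inflect differently (roezwafmafp, vipuhilppuv), so the final letter is not what conditions the rule; the second-to-last letter is.
"vusazzolm" has second-to-last letter 'l'. The stems whose second-to-last letter is 'l' (noholm → noholmmuv, vipuhilp → vipuhilppuv) double the final consonant and add -uv.
So vusazzolm → vusazzolmmuv.

vusazzolmmuv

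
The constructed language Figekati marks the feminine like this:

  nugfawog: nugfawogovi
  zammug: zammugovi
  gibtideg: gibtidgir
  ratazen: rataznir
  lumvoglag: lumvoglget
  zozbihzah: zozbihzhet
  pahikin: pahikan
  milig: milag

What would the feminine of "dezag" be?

"dezag" has last vowel 'a'. The stems whose last vowel is 'a' (lumvoglag → lumvoglget, zozbihzah → zozbihzhet) delete the last vowel and add -et.
So dezag → dezget.

dezget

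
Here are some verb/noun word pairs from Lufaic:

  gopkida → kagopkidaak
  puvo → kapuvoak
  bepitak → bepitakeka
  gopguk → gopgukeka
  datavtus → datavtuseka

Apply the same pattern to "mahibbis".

bepitak and gopkida both have last vowel 'a' yet inflect differently (bepitakeka, kagopkidaak), so the last vowel is not what conditions the rule; whether the stem ends in a vowel or a consonant is.
"mahibbis" ends in a consonant. The stems ending in a consonant (bepitak → bepitakeka, datavtus → datavtuseka, gopguk → gopgukeka) add -eka.
The other pattern: stems ending in a vowel add ka- … -ak around the stem.
So mahibbis → mahibbiseka.

mahibbiseka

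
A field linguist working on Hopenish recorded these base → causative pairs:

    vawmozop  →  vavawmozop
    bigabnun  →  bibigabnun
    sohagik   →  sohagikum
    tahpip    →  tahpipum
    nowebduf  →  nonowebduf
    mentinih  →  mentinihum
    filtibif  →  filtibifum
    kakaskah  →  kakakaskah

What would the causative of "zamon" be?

zazamon

mentinih and kakaskah both end in -h yet inflect differently (mentinihum, kakakaskah), so the final letter is not what conditions the rule; the last vowel is.
"zamon" has last vowel 'o'. The one such stem in the data (vawmozop → vavawmozop) repeats the first consonant+vowel as a prefix (as do kakaskah, bigabnun), so the same rule applies.
The other pattern: stems whose last vowel is 'i' add -um.
So zamon → zazamon.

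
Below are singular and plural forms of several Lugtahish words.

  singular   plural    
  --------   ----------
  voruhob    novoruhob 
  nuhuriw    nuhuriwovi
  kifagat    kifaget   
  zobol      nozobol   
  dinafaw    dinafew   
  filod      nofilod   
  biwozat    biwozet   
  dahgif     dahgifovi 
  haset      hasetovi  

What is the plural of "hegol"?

biwozat and haset both end in -t yet inflect differently (biwozet, hasetovi), so the final letter is not what conditions the rule; the last vowel is.
"hegol" has last vowel 'o'. The stems whose last vowel is 'o' (zobol → nozobol, filod → nofilod, voruhob → novoruhob) add the prefix no-.
The other patterns: stems whose last vowel is 'a' change the last vowel to 'e'; stems whose last vowel is 'e' or 'i' add -ovi.
So hegol → nohegol.

nohegol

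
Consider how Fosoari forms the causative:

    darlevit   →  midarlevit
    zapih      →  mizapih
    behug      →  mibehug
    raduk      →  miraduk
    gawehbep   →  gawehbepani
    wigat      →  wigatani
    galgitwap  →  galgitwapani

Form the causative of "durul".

midurul

"durul" has last vowel 'u'. The stems whose last vowel is 'u' (behug → mibehug, raduk → miraduk) add the prefix mi-.
The other pattern: stems whose last vowel is 'a' or 'e' add -ani.
So durul → midurul.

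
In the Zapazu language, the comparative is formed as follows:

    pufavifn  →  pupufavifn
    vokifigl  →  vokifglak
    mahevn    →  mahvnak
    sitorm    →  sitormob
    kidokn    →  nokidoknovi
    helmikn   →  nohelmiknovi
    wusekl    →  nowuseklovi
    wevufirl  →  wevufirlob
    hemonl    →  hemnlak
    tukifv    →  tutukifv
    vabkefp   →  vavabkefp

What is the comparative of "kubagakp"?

nokubagakpovi

wusekl and wevufirl both end in -l yet inflect differently (nowuseklovi, wevufirlob), so the final letter is not what conditions the rule; the second-to-last letter is.
"kubagakp" has second-to-last letter 'k'. The stems whose second-to-last letter is 'k' (kidokn → nokidoknovi, wusekl → nowuseklovi, helmikn → nohelmiknovi) add no- … -ovi around the stem.
So kubagakp → nokubagakpovi.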